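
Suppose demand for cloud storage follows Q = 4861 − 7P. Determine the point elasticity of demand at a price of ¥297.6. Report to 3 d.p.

At P = 297.6, Q = 2777.800.
dQ/dP = −7.
ε = (dQ/dP)(P/Q) = (-7)(297.6/2777.800).
|ε| < 1, so demand is inelastic at this price.

-0.750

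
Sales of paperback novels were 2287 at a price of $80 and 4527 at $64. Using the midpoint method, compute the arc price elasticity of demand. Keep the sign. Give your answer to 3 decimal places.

ΔQ = 4527 − 2287 = 2240; ΔP = 64 − 80 = -16.
Midpoints: P̄ = 72.00, Q̄ = 3407.0.
ε = (ΔQ/ΔP)(P̄/Q̄) = (2240/-16)(72.00/3407.0).

-2.959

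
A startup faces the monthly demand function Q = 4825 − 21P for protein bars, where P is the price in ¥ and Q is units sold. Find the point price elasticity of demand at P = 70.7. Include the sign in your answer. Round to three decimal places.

At P = 70.7, Q = 3340.300.
dQ/dP = −21.
ε = (dQ/dP)(P/Q) = (-21)(70.7/3340.300).
|ε| < 1, so demand is inelastic at this price.

-0.444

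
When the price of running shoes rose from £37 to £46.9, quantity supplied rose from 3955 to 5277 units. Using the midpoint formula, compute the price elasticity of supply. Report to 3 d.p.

1.214

ΔQ = 5277 − 3955 = 1322; ΔP = 46.9 − 37 = 9.9.
Midpoints: P̄ = 41.95, Q̄ = 4616.0.
ε_s = (ΔQ/ΔP)(P̄/Q̄) = (1322/9.9)(41.95/4616.0).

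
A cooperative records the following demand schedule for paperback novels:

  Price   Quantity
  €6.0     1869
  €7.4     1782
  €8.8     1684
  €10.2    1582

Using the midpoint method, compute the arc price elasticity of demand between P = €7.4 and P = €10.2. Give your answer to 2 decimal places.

-0.37

At P = 7.4, Q = 1782; at P = 10.2, Q = 1582.
ΔQ = -200, ΔP = 2.8. Midpoints: P̄ = 8.80, Q̄ = 1682.0.
ε = (ΔQ/ΔP)(P̄/Q̄) = (-200/2.8)(8.80/1682.0).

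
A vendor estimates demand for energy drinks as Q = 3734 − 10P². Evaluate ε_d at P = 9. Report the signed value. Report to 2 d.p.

At P = 9, Q = 2924.
dQ/dP = −20P = -180.
ε = (dQ/dP)(P/Q) = (-180)(9/2924).
|ε| < 1, so demand is inelastic at this price.

-0.55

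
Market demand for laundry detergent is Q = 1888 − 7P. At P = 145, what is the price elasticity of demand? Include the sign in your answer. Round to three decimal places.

-1.163

At P = 145, Q = 873.
dQ/dP = −7.
ε = (dQ/dP)(P/Q) = (-7)(145/873).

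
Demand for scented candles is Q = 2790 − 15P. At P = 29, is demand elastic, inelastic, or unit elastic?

Q = 2355, dQ/dP = -15.
ε = (dQ/dP)(P/Q) ≈ -0.185.
|ε| = 0.18 < 1.

inelastic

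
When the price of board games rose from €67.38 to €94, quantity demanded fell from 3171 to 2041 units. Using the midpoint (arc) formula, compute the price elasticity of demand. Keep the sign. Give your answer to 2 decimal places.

ΔQ = 2041 − 3171 = -1130; ΔP = 94 − 67.38 = 26.62.
Midpoints: P̄ = 80.69, Q̄ = 2606.0.
ε = (ΔQ/ΔP)(P̄/Q̄) = (-1130/26.62)(80.69/2606.0).

-1.31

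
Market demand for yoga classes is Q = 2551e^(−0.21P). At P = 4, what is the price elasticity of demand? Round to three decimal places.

At P = 4, Q = 1101.294.
dQ/dP = −0.21·2551e^(−0.21P) = −0.21Q = -231.272.
ε = (dQ/dP)(P/Q) = (-231.272)(4/1101.294).
|ε| < 1, so demand is inelastic at this price.

-0.840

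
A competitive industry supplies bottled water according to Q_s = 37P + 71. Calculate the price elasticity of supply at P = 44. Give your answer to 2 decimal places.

0.96

At P = 44, Q_s = 1699.
dQ_s/dP = 37.
ε_s = (dQ_s/dP)(P/Q_s) = (37)(44/1699).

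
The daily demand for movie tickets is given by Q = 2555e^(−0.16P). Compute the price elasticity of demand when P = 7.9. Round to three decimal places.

-1.264

At P = 7.9, Q = 721.843.
dQ/dP = −0.16·2555e^(−0.16P) = −0.16Q = -115.495.
ε = (dQ/dP)(P/Q) = (-115.495)(7.9/721.843).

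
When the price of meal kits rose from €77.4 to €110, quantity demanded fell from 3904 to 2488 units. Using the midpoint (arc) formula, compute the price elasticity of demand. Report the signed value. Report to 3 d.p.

-1.273

ΔQ = 2488 − 3904 = -1416; ΔP = 110 − 77.4 = 32.6.
Midpoints: P̄ = 93.70, Q̄ = 3196.0.
ε = (ΔQ/ΔP)(P̄/Q̄) = (-1416/32.6)(93.70/3196.0).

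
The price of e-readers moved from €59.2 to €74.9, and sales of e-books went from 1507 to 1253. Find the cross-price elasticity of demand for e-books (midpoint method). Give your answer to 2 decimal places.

ΔQ_x = 1253 − 1507 = -254; ΔP_y = 74.9 − 59.2 = 15.7.
Midpoints: P̄_y = 67.05, Q̄_x = 1380.0.
ε_xy = (ΔQ_x/ΔP_y)(P̄_y/Q̄_x) = (-254/15.7)(67.05/1380.0).
ε_xy < 0, so the goods are complements.

-0.79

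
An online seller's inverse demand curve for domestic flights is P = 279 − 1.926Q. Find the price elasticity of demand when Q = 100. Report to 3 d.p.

-0.449

At Q = 100, P = 279 − 1.926(100) = 86.40.
dP/dQ = −1.926, so dQ/dP = 1/(−1.926) = -0.519.
ε = (dQ/dP)(P/Q) = (-0.519)(86.40/100).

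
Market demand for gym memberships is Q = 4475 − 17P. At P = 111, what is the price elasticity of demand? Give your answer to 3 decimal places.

At P = 111, Q = 2588.
dQ/dP = −17.
ε = (dQ/dP)(P/Q) = (-17)(111/2588).
|ε| < 1, so demand is inelastic at this price.

-0.729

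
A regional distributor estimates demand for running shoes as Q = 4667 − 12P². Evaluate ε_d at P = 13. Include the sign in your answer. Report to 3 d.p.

At P = 13, Q = 2639.
dQ/dP = −24P = -312.
ε = (dQ/dP)(P/Q) = (-312)(13/2639).

-1.537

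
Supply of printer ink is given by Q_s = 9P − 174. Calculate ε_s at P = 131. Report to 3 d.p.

At P = 131, Q_s = 1005.
dQ_s/dP = 9.
ε_s = (dQ_s/dP)(P/Q_s) = (9)(131/1005).

1.173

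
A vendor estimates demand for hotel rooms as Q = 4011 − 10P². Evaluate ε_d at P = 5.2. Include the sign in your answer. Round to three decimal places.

-0.145

At P = 5.2, Q = 3740.600.
dQ/dP = −20P = -104.
ε = (dQ/dP)(P/Q) = (-104)(5.2/3740.600).
|ε| < 1, so demand is inelastic at this price.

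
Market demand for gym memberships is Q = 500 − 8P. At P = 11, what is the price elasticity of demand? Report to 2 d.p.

-0.21

At P = 11, Q = 412.
dQ/dP = −8.
ε = (dQ/dP)(P/Q) = (-8)(11/412).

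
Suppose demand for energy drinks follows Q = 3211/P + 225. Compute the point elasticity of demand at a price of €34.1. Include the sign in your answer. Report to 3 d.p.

-0.295

At P = 34.1, Q = 319.164.
dQ/dP = −3211/P² = -2.761.
ε = (dQ/dP)(P/Q) = (-2.761)(34.1/319.164).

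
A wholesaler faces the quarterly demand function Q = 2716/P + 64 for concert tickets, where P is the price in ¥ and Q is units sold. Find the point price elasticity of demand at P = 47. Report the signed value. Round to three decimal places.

At P = 47, Q = 121.787.
dQ/dP = −2716/P² = -1.230.
ε = (dQ/dP)(P/Q) = (-1.230)(47/121.787).
|ε| < 1, so demand is inelastic at this price.

-0.474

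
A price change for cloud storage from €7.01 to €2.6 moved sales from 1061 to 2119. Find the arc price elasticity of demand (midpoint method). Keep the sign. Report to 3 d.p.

-0.725

ΔQ = 2119 − 1061 = 1058; ΔP = 2.6 − 7.01 = -4.41.
Midpoints: P̄ = 4.80, Q̄ = 1590.0.
ε = (ΔQ/ΔP)(P̄/Q̄) = (1058/-4.41)(4.80/1590.0).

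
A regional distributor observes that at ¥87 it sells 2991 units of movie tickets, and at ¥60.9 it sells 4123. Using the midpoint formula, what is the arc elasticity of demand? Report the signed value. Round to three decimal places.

ΔQ = 4123 − 2991 = 1132; ΔP = 60.9 − 87 = -26.1.
Midpoints: P̄ = 73.95, Q̄ = 3557.0.
ε = (ΔQ/ΔP)(P̄/Q̄) = (1132/-26.1)(73.95/3557.0).

-0.902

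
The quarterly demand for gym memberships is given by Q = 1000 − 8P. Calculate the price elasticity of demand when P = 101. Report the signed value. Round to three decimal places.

-4.208

At P = 101, Q = 192.
dQ/dP = −8.
ε = (dQ/dP)(P/Q) = (-8)(101/192).
|ε| > 1, so demand is elastic at this price.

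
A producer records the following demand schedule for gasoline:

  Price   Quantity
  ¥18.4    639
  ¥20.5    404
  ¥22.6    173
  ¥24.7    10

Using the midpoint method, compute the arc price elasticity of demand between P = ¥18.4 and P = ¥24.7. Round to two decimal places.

-6.63

At P = 18.4, Q = 639; at P = 24.7, Q = 10.
ΔQ = -629, ΔP = 6.3. Midpoints: P̄ = 21.55, Q̄ = 324.5.
ε = (ΔQ/ΔP)(P̄/Q̄) = (-629/6.3)(21.55/324.5).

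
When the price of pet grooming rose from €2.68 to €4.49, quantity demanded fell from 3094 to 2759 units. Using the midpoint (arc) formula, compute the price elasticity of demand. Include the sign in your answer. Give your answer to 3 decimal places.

ΔQ = 2759 − 3094 = -335; ΔP = 4.49 − 2.68 = 1.81.
Midpoints: P̄ = 3.58, Q̄ = 2926.5.
ε = (ΔQ/ΔP)(P̄/Q̄) = (-335/1.81)(3.58/2926.5).

-0.227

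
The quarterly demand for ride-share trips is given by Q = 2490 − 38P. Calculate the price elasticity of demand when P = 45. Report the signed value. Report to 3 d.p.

-2.192

At P = 45, Q = 780.
dQ/dP = −38.
ε = (dQ/dP)(P/Q) = (-38)(45/780).
|ε| > 1, so demand is elastic at this price.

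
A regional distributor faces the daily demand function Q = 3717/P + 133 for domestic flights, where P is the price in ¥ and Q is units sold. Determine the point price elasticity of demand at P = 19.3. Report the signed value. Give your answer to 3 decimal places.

At P = 19.3, Q = 325.591.
dQ/dP = −3717/P² = -9.979.
ε = (dQ/dP)(P/Q) = (-9.979)(19.3/325.591).

-0.592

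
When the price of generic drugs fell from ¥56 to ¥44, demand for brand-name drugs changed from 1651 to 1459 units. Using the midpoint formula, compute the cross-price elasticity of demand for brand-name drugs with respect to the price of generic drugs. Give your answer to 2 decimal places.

ΔQ_x = 1459 − 1651 = -192; ΔP_y = 44 − 56 = -12.
Midpoints: P̄_y = 50.00, Q̄_x = 1555.0.
ε_xy = (ΔQ_x/ΔP_y)(P̄_y/Q̄_x) = (-192/-12)(50.00/1555.0).
ε_xy > 0, so the goods are substitutes.

0.51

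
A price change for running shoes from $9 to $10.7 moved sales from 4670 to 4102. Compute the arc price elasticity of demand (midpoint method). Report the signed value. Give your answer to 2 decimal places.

-0.75

ΔQ = 4102 − 4670 = -568; ΔP = 10.7 − 9 = 1.7.
Midpoints: P̄ = 9.85, Q̄ = 4386.0.
ε = (ΔQ/ΔP)(P̄/Q̄) = (-568/1.7)(9.85/4386.0).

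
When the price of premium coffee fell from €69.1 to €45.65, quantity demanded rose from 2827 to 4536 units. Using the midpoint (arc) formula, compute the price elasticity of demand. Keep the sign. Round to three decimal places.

-1.136

ΔQ = 4536 − 2827 = 1709; ΔP = 45.65 − 69.1 = -23.45.
Midpoints: P̄ = 57.38, Q̄ = 3681.5.
ε = (ΔQ/ΔP)(P̄/Q̄) = (1709/-23.45)(57.38/3681.5).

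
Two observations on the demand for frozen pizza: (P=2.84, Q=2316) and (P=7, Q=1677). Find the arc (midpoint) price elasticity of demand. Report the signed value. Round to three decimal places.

-0.379

ΔQ = 1677 − 2316 = -639; ΔP = 7 − 2.84 = 4.16.
Midpoints: P̄ = 4.92, Q̄ = 1996.5.
ε = (ΔQ/ΔP)(P̄/Q̄) = (-639/4.16)(4.92/1996.5).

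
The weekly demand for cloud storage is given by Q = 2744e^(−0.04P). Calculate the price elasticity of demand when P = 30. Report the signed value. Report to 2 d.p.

-1.20

At P = 30, Q = 826.477.
dQ/dP = −0.04·2744e^(−0.04P) = −0.04Q = -33.059.
ε = (dQ/dP)(P/Q) = (-33.059)(30/826.477).
|ε| > 1, so demand is elastic at this price.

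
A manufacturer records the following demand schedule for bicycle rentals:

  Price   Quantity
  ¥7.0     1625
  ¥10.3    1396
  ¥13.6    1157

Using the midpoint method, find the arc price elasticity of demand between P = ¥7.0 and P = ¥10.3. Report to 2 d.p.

-0.40

At P = 7.0, Q = 1625; at P = 10.3, Q = 1396.
ΔQ = -229, ΔP = 3.3. Midpoints: P̄ = 8.65, Q̄ = 1510.5.
ε = (ΔQ/ΔP)(P̄/Q̄) = (-229/3.3)(8.65/1510.5).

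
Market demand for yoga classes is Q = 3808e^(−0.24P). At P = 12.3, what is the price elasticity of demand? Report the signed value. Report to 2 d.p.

At P = 12.3, Q = 198.911.
dQ/dP = −0.24·3808e^(−0.24P) = −0.24Q = -47.739.
ε = (dQ/dP)(P/Q) = (-47.739)(12.3/198.911).
|ε| > 1, so demand is elastic at this price.

-2.95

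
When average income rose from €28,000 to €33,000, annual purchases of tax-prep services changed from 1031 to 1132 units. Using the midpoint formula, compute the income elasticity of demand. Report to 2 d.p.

0.57

ΔQ = 101, ΔI = 5000. Midpoints: Ī = 30,500, Q̄ = 1081.5.
ε_I = (ΔQ/ΔI)(Ī/Q̄) = (101/5000)(30500/1081.5).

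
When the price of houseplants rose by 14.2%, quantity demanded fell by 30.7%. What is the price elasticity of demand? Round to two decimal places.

-2.16

ε = %ΔQ / %ΔP = (-30.7)/(14.2) = -2.162.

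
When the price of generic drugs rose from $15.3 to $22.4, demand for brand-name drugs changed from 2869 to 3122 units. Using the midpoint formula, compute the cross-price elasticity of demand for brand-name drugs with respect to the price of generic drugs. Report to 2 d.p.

ΔQ_x = 3122 − 2869 = 253; ΔP_y = 22.4 − 15.3 = 7.1.
Midpoints: P̄_y = 18.85, Q̄_x = 2995.5.
ε_xy = (ΔQ_x/ΔP_y)(P̄_y/Q̄_x) = (253/7.1)(18.85/2995.5).
ε_xy > 0, so the goods are substitutes.

0.22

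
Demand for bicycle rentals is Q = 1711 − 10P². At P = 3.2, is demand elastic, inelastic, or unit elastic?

inelastic

Q = 1608.600, dQ/dP = -64.
ε = (dQ/dP)(P/Q) ≈ -0.127.
|ε| = 0.13 < 1.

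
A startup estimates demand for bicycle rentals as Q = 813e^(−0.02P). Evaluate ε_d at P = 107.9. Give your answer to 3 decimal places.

At P = 107.9, Q = 93.947.
dQ/dP = −0.02·813e^(−0.02P) = −0.02Q = -1.879.
ε = (dQ/dP)(P/Q) = (-1.879)(107.9/93.947).

-2.158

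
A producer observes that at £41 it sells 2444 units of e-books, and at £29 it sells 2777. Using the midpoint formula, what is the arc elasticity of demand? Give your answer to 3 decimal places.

ΔQ = 2777 − 2444 = 333; ΔP = 29 − 41 = -12.
Midpoints: P̄ = 35.00, Q̄ = 2610.5.
ε = (ΔQ/ΔP)(P̄/Q̄) = (333/-12)(35.00/2610.5).

-0.372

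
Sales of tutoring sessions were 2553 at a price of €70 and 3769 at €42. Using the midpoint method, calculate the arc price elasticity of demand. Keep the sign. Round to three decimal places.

ΔQ = 3769 − 2553 = 1216; ΔP = 42 − 70 = -28.
Midpoints: P̄ = 56.00, Q̄ = 3161.0.
ε = (ΔQ/ΔP)(P̄/Q̄) = (1216/-28)(56.00/3161.0).

-0.769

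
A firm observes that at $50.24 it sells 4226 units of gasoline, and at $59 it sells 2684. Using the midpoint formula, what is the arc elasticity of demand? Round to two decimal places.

-2.78

ΔQ = 2684 − 4226 = -1542; ΔP = 59 − 50.24 = 8.76.
Midpoints: P̄ = 54.62, Q̄ = 3455.0.
ε = (ΔQ/ΔP)(P̄/Q̄) = (-1542/8.76)(54.62/3455.0).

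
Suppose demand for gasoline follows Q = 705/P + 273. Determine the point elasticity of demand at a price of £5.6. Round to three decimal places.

At P = 5.6, Q = 398.893.
dQ/dP = −705/P² = -22.481.
ε = (dQ/dP)(P/Q) = (-22.481)(5.6/398.893).

-0.316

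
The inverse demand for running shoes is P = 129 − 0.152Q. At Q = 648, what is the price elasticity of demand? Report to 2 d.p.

At Q = 648, P = 129 − 0.152(648) = 30.50.
dP/dQ = −0.152, so dQ/dP = 1/(−0.152) = -6.579.
ε = (dQ/dP)(P/Q) = (-6.579)(30.50/648).

-0.31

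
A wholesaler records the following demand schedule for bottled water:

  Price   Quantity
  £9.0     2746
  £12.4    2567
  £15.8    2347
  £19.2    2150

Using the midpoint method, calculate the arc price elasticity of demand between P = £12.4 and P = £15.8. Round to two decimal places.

At P = 12.4, Q = 2567; at P = 15.8, Q = 2347.
ΔQ = -220, ΔP = 3.4. Midpoints: P̄ = 14.10, Q̄ = 2457.0.
ε = (ΔQ/ΔP)(P̄/Q̄) = (-220/3.4)(14.10/2457.0).

-0.37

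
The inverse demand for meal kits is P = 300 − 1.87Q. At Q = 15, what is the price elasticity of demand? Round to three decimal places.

At Q = 15, P = 300 − 1.87(15) = 271.95.
dP/dQ = −1.87, so dQ/dP = 1/(−1.87) = -0.535.
ε = (dQ/dP)(P/Q) = (-0.535)(271.95/15).

-9.695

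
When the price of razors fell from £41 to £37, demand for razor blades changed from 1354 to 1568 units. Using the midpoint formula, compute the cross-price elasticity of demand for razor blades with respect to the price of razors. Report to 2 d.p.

ΔQ_x = 1568 − 1354 = 214; ΔP_y = 37 − 41 = -4.
Midpoints: P̄_y = 39.00, Q̄_x = 1461.0.
ε_xy = (ΔQ_x/ΔP_y)(P̄_y/Q̄_x) = (214/-4)(39.00/1461.0).
ε_xy < 0, so the goods are complements.

-1.43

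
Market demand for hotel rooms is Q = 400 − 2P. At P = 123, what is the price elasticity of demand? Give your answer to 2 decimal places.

-1.60

At P = 123, Q = 154.
dQ/dP = −2.
ε = (dQ/dP)(P/Q) = (-2)(123/154).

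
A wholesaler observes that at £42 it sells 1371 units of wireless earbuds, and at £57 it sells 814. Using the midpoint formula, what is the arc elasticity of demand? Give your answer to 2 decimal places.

ΔQ = 814 − 1371 = -557; ΔP = 57 − 42 = 15.
Midpoints: P̄ = 49.50, Q̄ = 1092.5.
ε = (ΔQ/ΔP)(P̄/Q̄) = (-557/15)(49.50/1092.5).

-1.68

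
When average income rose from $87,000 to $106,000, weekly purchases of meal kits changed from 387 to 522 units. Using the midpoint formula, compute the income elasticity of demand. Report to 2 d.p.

1.51

ΔQ = 135, ΔI = 19000. Midpoints: Ī = 96,500, Q̄ = 454.5.
ε_I = (ΔQ/ΔI)(Ī/Q̄) = (135/19000)(96500/454.5).
ε_I > 0, so the good is normal.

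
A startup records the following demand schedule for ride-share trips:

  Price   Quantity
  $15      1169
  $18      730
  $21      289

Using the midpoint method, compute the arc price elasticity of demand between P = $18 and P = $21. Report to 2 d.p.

At P = 18, Q = 730; at P = 21, Q = 289.
ΔQ = -441, ΔP = 3. Midpoints: P̄ = 19.50, Q̄ = 509.5.
ε = (ΔQ/ΔP)(P̄/Q̄) = (-441/3)(19.50/509.5).

-5.63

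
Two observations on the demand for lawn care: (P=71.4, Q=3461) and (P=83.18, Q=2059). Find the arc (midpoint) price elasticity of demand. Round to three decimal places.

ΔQ = 2059 − 3461 = -1402; ΔP = 83.18 − 71.4 = 11.78.
Midpoints: P̄ = 77.29, Q̄ = 2760.0.
ε = (ΔQ/ΔP)(P̄/Q̄) = (-1402/11.78)(77.29/2760.0).

-3.333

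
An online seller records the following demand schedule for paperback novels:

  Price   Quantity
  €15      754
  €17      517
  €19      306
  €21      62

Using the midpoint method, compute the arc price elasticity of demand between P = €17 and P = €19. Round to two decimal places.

-4.61

At P = 17, Q = 517; at P = 19, Q = 306.
ΔQ = -211, ΔP = 2. Midpoints: P̄ = 18.00, Q̄ = 411.5.
ε = (ΔQ/ΔP)(P̄/Q̄) = (-211/2)(18.00/411.5).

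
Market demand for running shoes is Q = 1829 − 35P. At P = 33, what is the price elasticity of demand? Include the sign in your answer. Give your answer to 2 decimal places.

-1.71

At P = 33, Q = 674.
dQ/dP = −35.
ε = (dQ/dP)(P/Q) = (-35)(33/674).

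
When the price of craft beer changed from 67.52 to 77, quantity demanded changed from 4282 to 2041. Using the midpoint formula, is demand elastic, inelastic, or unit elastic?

Arc ε ≈ -5.403.
|ε| = 5.40 > 1.

elastic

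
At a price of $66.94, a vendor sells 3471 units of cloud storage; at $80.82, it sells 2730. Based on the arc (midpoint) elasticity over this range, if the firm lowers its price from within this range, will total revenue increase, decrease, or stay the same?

increase

Arc ε = (-741/13.88)(73.88/3100.5) ≈ -1.272.
|ε| = 1.27 > 1, so demand is elastic. A price cut therefore raises total revenue.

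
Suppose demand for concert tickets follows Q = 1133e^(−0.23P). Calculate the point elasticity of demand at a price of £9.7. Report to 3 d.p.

-2.231

At P = 9.7, Q = 121.708.
dQ/dP = −0.23·1133e^(−0.23P) = −0.23Q = -27.993.
ε = (dQ/dP)(P/Q) = (-27.993)(9.7/121.708).
|ε| > 1, so demand is elastic at this price.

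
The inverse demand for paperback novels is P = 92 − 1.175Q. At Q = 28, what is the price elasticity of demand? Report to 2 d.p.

At Q = 28, P = 92 − 1.175(28) = 59.10.
dP/dQ = −1.175, so dQ/dP = 1/(−1.175) = -0.851.
ε = (dQ/dP)(P/Q) = (-0.851)(59.10/28).

-1.80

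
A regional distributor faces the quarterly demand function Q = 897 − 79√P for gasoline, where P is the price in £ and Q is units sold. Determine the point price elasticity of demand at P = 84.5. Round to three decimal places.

At P = 84.5, Q = 170.801.
dQ/dP = −79/(2√P) = -4.297.
ε = (dQ/dP)(P/Q) = (-4.297)(84.5/170.801).

-2.126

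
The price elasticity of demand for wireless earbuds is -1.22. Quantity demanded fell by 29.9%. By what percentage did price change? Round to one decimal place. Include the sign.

24.5%

%ΔP ≈ %ΔQ / ε = (-29.9%)/(-1.22) = 24.51%.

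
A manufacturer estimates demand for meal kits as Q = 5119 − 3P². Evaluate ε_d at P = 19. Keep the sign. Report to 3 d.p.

-0.537

At P = 19, Q = 4036.
dQ/dP = −6P = -114.
ε = (dQ/dP)(P/Q) = (-114)(19/4036).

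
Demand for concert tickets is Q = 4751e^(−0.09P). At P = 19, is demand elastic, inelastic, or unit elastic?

Q = 859.293, dQ/dP = -77.336.
ε = (dQ/dP)(P/Q) ≈ -1.710.
|ε| = 1.71 > 1.

elastic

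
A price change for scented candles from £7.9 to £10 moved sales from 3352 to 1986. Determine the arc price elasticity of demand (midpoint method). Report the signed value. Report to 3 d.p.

-2.181

ΔQ = 1986 − 3352 = -1366; ΔP = 10 − 7.9 = 2.1.
Midpoints: P̄ = 8.95, Q̄ = 2669.0.
ε = (ΔQ/ΔP)(P̄/Q̄) = (-1366/2.1)(8.95/2669.0).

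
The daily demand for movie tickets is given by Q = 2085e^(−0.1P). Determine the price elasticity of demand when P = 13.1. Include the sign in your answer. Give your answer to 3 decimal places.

At P = 13.1, Q = 562.575.
dQ/dP = −0.1·2085e^(−0.1P) = −0.1Q = -56.257.
ε = (dQ/dP)(P/Q) = (-56.257)(13.1/562.575).

-1.310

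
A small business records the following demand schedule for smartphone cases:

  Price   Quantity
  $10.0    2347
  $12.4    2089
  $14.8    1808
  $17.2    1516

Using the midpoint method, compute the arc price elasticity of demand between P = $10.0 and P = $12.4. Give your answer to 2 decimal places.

-0.54

At P = 10.0, Q = 2347; at P = 12.4, Q = 2089.
ΔQ = -258, ΔP = 2.4. Midpoints: P̄ = 11.20, Q̄ = 2218.0.
ε = (ΔQ/ΔP)(P̄/Q̄) = (-258/2.4)(11.20/2218.0).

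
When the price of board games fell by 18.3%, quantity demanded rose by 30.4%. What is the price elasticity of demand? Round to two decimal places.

ε = %ΔQ / %ΔP = (30.4)/(-18.3) = -1.661.

-1.66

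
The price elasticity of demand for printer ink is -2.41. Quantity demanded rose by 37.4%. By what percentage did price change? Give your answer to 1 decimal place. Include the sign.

-15.5%

%ΔP ≈ %ΔQ / ε = (37.4%)/(-2.41) = -15.52%.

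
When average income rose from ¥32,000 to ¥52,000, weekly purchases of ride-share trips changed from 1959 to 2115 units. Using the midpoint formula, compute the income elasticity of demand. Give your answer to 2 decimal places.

ΔQ = 156, ΔI = 20000. Midpoints: Ī = 42,000, Q̄ = 2037.0.
ε_I = (ΔQ/ΔI)(Ī/Q̄) = (156/20000)(42000/2037.0).

0.16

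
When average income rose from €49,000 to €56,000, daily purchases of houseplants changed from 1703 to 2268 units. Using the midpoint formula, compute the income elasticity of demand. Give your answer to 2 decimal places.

2.13

ΔQ = 565, ΔI = 7000. Midpoints: Ī = 52,500, Q̄ = 1985.5.
ε_I = (ΔQ/ΔI)(Ī/Q̄) = (565/7000)(52500/1985.5).
ε_I > 0, so the good is normal.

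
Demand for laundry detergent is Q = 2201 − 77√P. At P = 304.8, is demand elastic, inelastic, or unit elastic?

Q = 856.694, dQ/dP = -2.205.
ε = (dQ/dP)(P/Q) ≈ -0.785.
|ε| = 0.78 < 1.

inelastic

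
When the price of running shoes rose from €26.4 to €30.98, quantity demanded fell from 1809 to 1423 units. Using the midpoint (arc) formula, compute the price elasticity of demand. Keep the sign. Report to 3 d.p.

-1.496

ΔQ = 1423 − 1809 = -386; ΔP = 30.98 − 26.4 = 4.58.
Midpoints: P̄ = 28.69, Q̄ = 1616.0.
ε = (ΔQ/ΔP)(P̄/Q̄) = (-386/4.58)(28.69/1616.0).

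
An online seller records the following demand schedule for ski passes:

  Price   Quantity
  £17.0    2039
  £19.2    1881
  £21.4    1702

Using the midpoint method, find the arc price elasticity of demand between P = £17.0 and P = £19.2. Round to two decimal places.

At P = 17.0, Q = 2039; at P = 19.2, Q = 1881.
ΔQ = -158, ΔP = 2.2. Midpoints: P̄ = 18.10, Q̄ = 1960.0.
ε = (ΔQ/ΔP)(P̄/Q̄) = (-158/2.2)(18.10/1960.0).

-0.66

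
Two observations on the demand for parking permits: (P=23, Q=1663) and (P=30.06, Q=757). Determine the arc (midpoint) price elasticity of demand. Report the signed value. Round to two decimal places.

-2.81

ΔQ = 757 − 1663 = -906; ΔP = 30.06 − 23 = 7.06.
Midpoints: P̄ = 26.53, Q̄ = 1210.0.
ε = (ΔQ/ΔP)(P̄/Q̄) = (-906/7.06)(26.53/1210.0).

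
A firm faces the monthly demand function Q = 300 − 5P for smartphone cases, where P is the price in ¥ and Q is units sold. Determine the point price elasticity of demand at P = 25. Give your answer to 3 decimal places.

At P = 25, Q = 175.
dQ/dP = −5.
ε = (dQ/dP)(P/Q) = (-5)(25/175).
|ε| < 1, so demand is inelastic at this price.

-0.714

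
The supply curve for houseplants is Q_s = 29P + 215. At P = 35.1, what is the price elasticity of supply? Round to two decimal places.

At P = 35.1, Q_s = 1232.90.
dQ_s/dP = 29.
ε_s = (dQ_s/dP)(P/Q_s) = (29)(35.1/1232.90).

0.83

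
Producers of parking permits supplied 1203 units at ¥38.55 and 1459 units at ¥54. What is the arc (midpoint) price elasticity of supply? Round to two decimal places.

0.58

ΔQ = 1459 − 1203 = 256; ΔP = 54 − 38.55 = 15.45.
Midpoints: P̄ = 46.27, Q̄ = 1331.0.
ε_s = (ΔQ/ΔP)(P̄/Q̄) = (256/15.45)(46.27/1331.0).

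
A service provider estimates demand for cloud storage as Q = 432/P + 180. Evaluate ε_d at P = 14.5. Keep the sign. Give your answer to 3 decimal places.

-0.142

At P = 14.5, Q = 209.793.
dQ/dP = −432/P² = -2.055.
ε = (dQ/dP)(P/Q) = (-2.055)(14.5/209.793).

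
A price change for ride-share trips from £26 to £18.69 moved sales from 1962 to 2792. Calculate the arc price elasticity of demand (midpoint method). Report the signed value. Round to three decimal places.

ΔQ = 2792 − 1962 = 830; ΔP = 18.69 − 26 = -7.31.
Midpoints: P̄ = 22.34, Q̄ = 2377.0.
ε = (ΔQ/ΔP)(P̄/Q̄) = (830/-7.31)(22.34/2377.0).

-1.067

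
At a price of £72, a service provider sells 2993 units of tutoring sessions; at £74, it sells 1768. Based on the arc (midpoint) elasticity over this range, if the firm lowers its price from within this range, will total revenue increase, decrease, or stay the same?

increase

Arc ε = (-1225/2)(73.00/2380.5) ≈ -18.783.
|ε| = 18.78 > 1, so demand is elastic. A price cut therefore raises total revenue.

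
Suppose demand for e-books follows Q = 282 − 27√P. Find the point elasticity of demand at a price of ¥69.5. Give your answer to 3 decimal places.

-1.978

At P = 69.5, Q = 56.910.
dQ/dP = −27/(2√P) = -1.619.
ε = (dQ/dP)(P/Q) = (-1.619)(69.5/56.910).
|ε| > 1, so demand is elastic at this price.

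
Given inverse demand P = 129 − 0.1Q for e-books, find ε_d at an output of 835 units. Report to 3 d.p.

At Q = 835, P = 129 − 0.1(835) = 45.50.
dP/dQ = −0.1, so dQ/dP = 1/(−0.1) = -10.000.
ε = (dQ/dP)(P/Q) = (-10.000)(45.50/835).

-0.545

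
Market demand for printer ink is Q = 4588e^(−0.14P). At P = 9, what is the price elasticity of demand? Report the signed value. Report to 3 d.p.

At P = 9, Q = 1301.405.
dQ/dP = −0.14·4588e^(−0.14P) = −0.14Q = -182.197.
ε = (dQ/dP)(P/Q) = (-182.197)(9/1301.405).

-1.260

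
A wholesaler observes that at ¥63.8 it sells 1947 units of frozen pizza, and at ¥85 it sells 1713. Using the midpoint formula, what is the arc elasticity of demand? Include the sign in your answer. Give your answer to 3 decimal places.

-0.449

ΔQ = 1713 − 1947 = -234; ΔP = 85 − 63.8 = 21.2.
Midpoints: P̄ = 74.40, Q̄ = 1830.0.
ε = (ΔQ/ΔP)(P̄/Q̄) = (-234/21.2)(74.40/1830.0).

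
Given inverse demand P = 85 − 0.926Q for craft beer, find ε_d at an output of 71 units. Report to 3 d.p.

At Q = 71, P = 85 − 0.926(71) = 19.25.
dP/dQ = −0.926, so dQ/dP = 1/(−0.926) = -1.080.
ε = (dQ/dP)(P/Q) = (-1.080)(19.25/71).

-0.293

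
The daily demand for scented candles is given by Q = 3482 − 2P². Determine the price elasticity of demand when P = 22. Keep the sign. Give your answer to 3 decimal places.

At P = 22, Q = 2514.
dQ/dP = −4P = -88.
ε = (dQ/dP)(P/Q) = (-88)(22/2514).
|ε| < 1, so demand is inelastic at this price.

-0.770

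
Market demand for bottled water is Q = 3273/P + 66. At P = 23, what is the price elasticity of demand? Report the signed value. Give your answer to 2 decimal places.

-0.68

At P = 23, Q = 208.304.
dQ/dP = −3273/P² = -6.187.
ε = (dQ/dP)(P/Q) = (-6.187)(23/208.304).
|ε| < 1, so demand is inelastic at this price.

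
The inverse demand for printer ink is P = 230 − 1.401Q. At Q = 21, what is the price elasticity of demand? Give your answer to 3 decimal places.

At Q = 21, P = 230 − 1.401(21) = 200.58.
dP/dQ = −1.401, so dQ/dP = 1/(−1.401) = -0.714.
ε = (dQ/dP)(P/Q) = (-0.714)(200.58/21).

-6.818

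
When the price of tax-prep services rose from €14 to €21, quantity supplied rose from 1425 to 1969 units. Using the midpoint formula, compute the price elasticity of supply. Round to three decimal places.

0.801

ΔQ = 1969 − 1425 = 544; ΔP = 21 − 14 = 7.
Midpoints: P̄ = 17.50, Q̄ = 1697.0.
ε_s = (ΔQ/ΔP)(P̄/Q̄) = (544/7)(17.50/1697.0).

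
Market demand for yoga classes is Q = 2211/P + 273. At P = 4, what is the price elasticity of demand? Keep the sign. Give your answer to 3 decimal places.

At P = 4, Q = 825.750.
dQ/dP = −2211/P² = -138.188.
ε = (dQ/dP)(P/Q) = (-138.188)(4/825.750).
|ε| < 1, so demand is inelastic at this price.

-0.669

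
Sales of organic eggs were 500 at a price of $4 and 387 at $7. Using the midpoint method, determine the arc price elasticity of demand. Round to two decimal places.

-0.47

ΔQ = 387 − 500 = -113; ΔP = 7 − 4 = 3.
Midpoints: P̄ = 5.50, Q̄ = 443.5.
ε = (ΔQ/ΔP)(P̄/Q̄) = (-113/3)(5.50/443.5).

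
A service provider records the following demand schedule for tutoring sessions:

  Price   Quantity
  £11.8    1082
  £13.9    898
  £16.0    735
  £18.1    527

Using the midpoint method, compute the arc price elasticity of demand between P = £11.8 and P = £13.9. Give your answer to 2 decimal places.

-1.14

At P = 11.8, Q = 1082; at P = 13.9, Q = 898.
ΔQ = -184, ΔP = 2.1. Midpoints: P̄ = 12.85, Q̄ = 990.0.
ε = (ΔQ/ΔP)(P̄/Q̄) = (-184/2.1)(12.85/990.0).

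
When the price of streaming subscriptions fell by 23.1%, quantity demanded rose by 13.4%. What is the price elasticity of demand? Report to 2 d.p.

-0.58

ε = %ΔQ / %ΔP = (13.4)/(-23.1) = -0.580.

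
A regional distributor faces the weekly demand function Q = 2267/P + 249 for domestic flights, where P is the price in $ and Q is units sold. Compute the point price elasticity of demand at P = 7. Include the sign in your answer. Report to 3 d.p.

-0.565

At P = 7, Q = 572.857.
dQ/dP = −2267/P² = -46.265.
ε = (dQ/dP)(P/Q) = (-46.265)(7/572.857).
|ε| < 1, so demand is inelastic at this price.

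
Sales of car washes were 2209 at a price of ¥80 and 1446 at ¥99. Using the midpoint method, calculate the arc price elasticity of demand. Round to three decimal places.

ΔQ = 1446 − 2209 = -763; ΔP = 99 − 80 = 19.
Midpoints: P̄ = 89.50, Q̄ = 1827.5.
ε = (ΔQ/ΔP)(P̄/Q̄) = (-763/19)(89.50/1827.5).

-1.967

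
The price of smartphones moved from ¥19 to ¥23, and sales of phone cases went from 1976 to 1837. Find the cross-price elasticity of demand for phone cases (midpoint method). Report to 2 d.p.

-0.38

ΔQ_x = 1837 − 1976 = -139; ΔP_y = 23 − 19 = 4.
Midpoints: P̄_y = 21.00, Q̄_x = 1906.5.
ε_xy = (ΔQ_x/ΔP_y)(P̄_y/Q̄_x) = (-139/4)(21.00/1906.5).
ε_xy < 0, so the goods are complements.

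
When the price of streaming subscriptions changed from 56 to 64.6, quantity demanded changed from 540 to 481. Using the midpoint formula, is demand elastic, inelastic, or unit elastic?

inelastic

Arc ε ≈ -0.810.
|ε| = 0.81 < 1.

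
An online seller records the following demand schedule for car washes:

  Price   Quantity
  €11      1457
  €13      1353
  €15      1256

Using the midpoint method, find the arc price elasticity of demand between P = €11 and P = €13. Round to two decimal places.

At P = 11, Q = 1457; at P = 13, Q = 1353.
ΔQ = -104, ΔP = 2. Midpoints: P̄ = 12.00, Q̄ = 1405.0.
ε = (ΔQ/ΔP)(P̄/Q̄) = (-104/2)(12.00/1405.0).

-0.44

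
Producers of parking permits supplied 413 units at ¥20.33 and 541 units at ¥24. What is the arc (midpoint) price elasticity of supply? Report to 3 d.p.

ΔQ = 541 − 413 = 128; ΔP = 24 − 20.33 = 3.67.
Midpoints: P̄ = 22.16, Q̄ = 477.0.
ε_s = (ΔQ/ΔP)(P̄/Q̄) = (128/3.67)(22.16/477.0).

1.621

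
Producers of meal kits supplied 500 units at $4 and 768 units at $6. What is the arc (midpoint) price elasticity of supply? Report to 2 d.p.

ΔQ = 768 − 500 = 268; ΔP = 6 − 4 = 2.
Midpoints: P̄ = 5.00, Q̄ = 634.0.
ε_s = (ΔQ/ΔP)(P̄/Q̄) = (268/2)(5.00/634.0).

1.06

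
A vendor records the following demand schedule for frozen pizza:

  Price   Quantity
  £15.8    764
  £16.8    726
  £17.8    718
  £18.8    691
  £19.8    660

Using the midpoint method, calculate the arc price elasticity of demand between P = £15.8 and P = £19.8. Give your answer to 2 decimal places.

-0.65

At P = 15.8, Q = 764; at P = 19.8, Q = 660.
ΔQ = -104, ΔP = 4.0. Midpoints: P̄ = 17.80, Q̄ = 712.0.
ε = (ΔQ/ΔP)(P̄/Q̄) = (-104/4.0)(17.80/712.0).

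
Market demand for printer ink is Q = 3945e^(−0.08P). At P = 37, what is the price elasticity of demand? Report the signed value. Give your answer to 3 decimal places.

At P = 37, Q = 204.426.
dQ/dP = −0.08·3945e^(−0.08P) = −0.08Q = -16.354.
ε = (dQ/dP)(P/Q) = (-16.354)(37/204.426).
|ε| > 1, so demand is elastic at this price.

-2.960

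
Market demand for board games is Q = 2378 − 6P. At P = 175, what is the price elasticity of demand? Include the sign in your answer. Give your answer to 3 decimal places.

At P = 175, Q = 1328.
dQ/dP = −6.
ε = (dQ/dP)(P/Q) = (-6)(175/1328).
|ε| < 1, so demand is inelastic at this price.

-0.791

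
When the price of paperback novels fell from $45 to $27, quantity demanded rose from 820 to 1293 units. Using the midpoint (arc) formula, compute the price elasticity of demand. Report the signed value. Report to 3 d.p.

ΔQ = 1293 − 820 = 473; ΔP = 27 − 45 = -18.
Midpoints: P̄ = 36.00, Q̄ = 1056.5.
ε = (ΔQ/ΔP)(P̄/Q̄) = (473/-18)(36.00/1056.5).

-0.895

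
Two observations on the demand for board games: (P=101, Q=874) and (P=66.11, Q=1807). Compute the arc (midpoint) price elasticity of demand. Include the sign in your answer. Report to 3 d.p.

-1.667

ΔQ = 1807 − 874 = 933; ΔP = 66.11 − 101 = -34.89.
Midpoints: P̄ = 83.56, Q̄ = 1340.5.
ε = (ΔQ/ΔP)(P̄/Q̄) = (933/-34.89)(83.56/1340.5).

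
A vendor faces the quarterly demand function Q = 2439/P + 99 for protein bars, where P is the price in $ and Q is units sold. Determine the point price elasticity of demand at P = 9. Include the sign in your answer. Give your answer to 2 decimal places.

At P = 9, Q = 370.
dQ/dP = −2439/P² = -30.111.
ε = (dQ/dP)(P/Q) = (-30.111)(9/370).
|ε| < 1, so demand is inelastic at this price.

-0.73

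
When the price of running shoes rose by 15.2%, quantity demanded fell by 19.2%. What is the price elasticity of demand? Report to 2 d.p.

-1.26

ε = %ΔQ / %ΔP = (-19.2)/(15.2) = -1.263.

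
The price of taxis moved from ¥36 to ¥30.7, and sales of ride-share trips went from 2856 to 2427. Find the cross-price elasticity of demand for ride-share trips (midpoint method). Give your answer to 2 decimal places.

1.02

ΔQ_x = 2427 − 2856 = -429; ΔP_y = 30.7 − 36 = -5.3.
Midpoints: P̄_y = 33.35, Q̄_x = 2641.5.
ε_xy = (ΔQ_x/ΔP_y)(P̄_y/Q̄_x) = (-429/-5.3)(33.35/2641.5).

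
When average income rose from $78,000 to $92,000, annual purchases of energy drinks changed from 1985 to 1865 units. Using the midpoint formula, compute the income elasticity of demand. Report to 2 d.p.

ΔQ = -120, ΔI = 14000. Midpoints: Ī = 85,000, Q̄ = 1925.0.
ε_I = (ΔQ/ΔI)(Ī/Q̄) = (-120/14000)(85000/1925.0).

-0.38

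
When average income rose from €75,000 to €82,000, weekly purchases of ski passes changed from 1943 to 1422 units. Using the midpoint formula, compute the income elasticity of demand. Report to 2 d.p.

-3.47

ΔQ = -521, ΔI = 7000. Midpoints: Ī = 78,500, Q̄ = 1682.5.
ε_I = (ΔQ/ΔI)(Ī/Q̄) = (-521/7000)(78500/1682.5).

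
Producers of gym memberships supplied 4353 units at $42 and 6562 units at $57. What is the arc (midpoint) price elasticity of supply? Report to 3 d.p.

1.336

ΔQ = 6562 − 4353 = 2209; ΔP = 57 − 42 = 15.
Midpoints: P̄ = 49.50, Q̄ = 5457.5.
ε_s = (ΔQ/ΔP)(P̄/Q̄) = (2209/15)(49.50/5457.5).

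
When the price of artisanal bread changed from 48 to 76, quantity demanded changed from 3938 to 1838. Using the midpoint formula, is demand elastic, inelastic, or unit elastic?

elastic

Arc ε ≈ -1.610.
|ε| = 1.61 > 1.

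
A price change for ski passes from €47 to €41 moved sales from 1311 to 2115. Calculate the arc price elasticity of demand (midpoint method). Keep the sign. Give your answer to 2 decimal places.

-3.44

ΔQ = 2115 − 1311 = 804; ΔP = 41 − 47 = -6.
Midpoints: P̄ = 44.00, Q̄ = 1713.0.
ε = (ΔQ/ΔP)(P̄/Q̄) = (804/-6)(44.00/1713.0).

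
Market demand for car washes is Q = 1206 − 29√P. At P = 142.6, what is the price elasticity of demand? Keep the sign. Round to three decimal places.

At P = 142.6, Q = 859.696.
dQ/dP = −29/(2√P) = -1.214.
ε = (dQ/dP)(P/Q) = (-1.214)(142.6/859.696).
|ε| < 1, so demand is inelastic at this price.

-0.201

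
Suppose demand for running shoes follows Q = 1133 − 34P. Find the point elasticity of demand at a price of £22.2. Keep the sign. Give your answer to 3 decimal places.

-1.996

At P = 22.2, Q = 378.200.
dQ/dP = −34.
ε = (dQ/dP)(P/Q) = (-34)(22.2/378.200).
|ε| > 1, so demand is elastic at this price.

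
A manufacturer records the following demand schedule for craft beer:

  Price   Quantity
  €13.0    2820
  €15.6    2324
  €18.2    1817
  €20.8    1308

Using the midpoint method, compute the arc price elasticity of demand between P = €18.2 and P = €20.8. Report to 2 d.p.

-2.44

At P = 18.2, Q = 1817; at P = 20.8, Q = 1308.
ΔQ = -509, ΔP = 2.6. Midpoints: P̄ = 19.50, Q̄ = 1562.5.
ε = (ΔQ/ΔP)(P̄/Q̄) = (-509/2.6)(19.50/1562.5).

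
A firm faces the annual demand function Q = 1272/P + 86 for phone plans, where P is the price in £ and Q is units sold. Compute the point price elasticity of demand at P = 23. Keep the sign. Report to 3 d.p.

At P = 23, Q = 141.304.
dQ/dP = −1272/P² = -2.405.
ε = (dQ/dP)(P/Q) = (-2.405)(23/141.304).

-0.391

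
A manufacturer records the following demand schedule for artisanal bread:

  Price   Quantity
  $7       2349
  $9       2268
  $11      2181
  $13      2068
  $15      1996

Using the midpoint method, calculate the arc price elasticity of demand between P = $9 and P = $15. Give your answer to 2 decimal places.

-0.26

At P = 9, Q = 2268; at P = 15, Q = 1996.
ΔQ = -272, ΔP = 6. Midpoints: P̄ = 12.00, Q̄ = 2132.0.
ε = (ΔQ/ΔP)(P̄/Q̄) = (-272/6)(12.00/2132.0).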